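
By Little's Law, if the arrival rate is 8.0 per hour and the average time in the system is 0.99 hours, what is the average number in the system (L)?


L = lambda * W = 8.0 * 0.99 = 7.92

7.92


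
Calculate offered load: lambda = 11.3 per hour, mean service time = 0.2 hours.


Offered load a = lambda * E[S] = 11.3 * 0.2 = 2.26 Erlangs

2.26 Erlangs


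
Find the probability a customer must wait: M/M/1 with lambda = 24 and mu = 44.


P(wait) = rho = lambda/mu = 24/44 = 0.5455

0.5455


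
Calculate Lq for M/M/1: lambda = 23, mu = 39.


rho = 23/39; Lq = rho^2/(1-rho) = 0.85

0.85


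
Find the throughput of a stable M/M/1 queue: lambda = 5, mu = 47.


For a stable queue (lambda < mu), throughput = lambda = 5 per hour

5 per hour


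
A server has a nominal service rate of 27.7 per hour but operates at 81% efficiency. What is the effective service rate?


Effective rate = mu * efficiency = 27.7 * 0.81 = 22.44 per hour

22.44 per hour


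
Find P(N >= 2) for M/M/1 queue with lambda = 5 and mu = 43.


P(N >= 2) = rho^2 = (5/43)^2 = 0.0135

0.0135


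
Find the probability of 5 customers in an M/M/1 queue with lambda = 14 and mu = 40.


rho = 14/40; P(n) = (1-rho)*rho^n = (1-14/40)*(14/40)^5 = 0.0034

0.0034


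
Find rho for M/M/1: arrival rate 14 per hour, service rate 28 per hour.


rho = lambda/mu = 14/28 = 0.5

0.5


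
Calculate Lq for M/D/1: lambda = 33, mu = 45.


M/D/1: Lq = rho^2 / (2*(1-rho)) where rho = 33/45; Lq = 1.01

1.01


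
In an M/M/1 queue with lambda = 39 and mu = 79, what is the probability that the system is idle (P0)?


P0 = 1 - rho = 1 - 39/79 = 0.5063

0.5063


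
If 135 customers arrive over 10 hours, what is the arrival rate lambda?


lambda = total arrivals / time = 135 / 10 = 13.5 per hour

13.5 per hour


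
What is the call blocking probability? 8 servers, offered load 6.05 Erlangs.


B(N,A) = (A^N/N!) / sum(A^k/k!, k=0..N) with N=8, A=6.05 = 0.1247

0.1247


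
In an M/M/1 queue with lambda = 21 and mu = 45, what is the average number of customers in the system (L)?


rho = 21/45; L = rho/(1-rho) = 0.88

0.88


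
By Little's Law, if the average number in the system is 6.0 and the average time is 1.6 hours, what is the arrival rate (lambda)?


lambda = L / W = 6.0 / 1.6 = 3.75 per hour

3.75 per hour


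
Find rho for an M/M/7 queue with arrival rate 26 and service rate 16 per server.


rho = lambda/(c*mu) = 26/(7*16) = 0.2321

0.2321


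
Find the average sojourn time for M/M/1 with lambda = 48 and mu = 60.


W = 1/(mu - lambda) = 1/(60 - 48) = 0.0833 hours

0.0833 hours


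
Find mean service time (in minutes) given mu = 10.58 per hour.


Mean service time = 60/mu = 60/10.58 = 5.67 minutes

5.67 minutes


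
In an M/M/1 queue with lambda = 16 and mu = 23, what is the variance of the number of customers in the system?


rho = 16/23; Var(N) = rho/(1-rho)^2 = 7.51

7.51


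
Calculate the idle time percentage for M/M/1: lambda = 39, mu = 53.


Idle fraction = (1 - rho) * 100 = (1 - 39/53) * 100 = 26.4%

26.4%


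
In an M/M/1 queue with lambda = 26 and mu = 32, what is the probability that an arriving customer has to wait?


P(wait) = rho = lambda/mu = 26/32 = 0.8125

0.8125


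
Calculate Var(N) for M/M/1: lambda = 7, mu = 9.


rho = 7/9; Var(N) = rho/(1-rho)^2 = 15.75

15.75


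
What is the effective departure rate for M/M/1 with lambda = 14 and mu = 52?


For a stable queue (lambda < mu), throughput = lambda = 14 per hour

14 per hour


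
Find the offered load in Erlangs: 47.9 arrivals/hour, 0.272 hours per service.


Offered load a = lambda * E[S] = 47.9 * 0.272 = 13.03 Erlangs

13.03 Erlangs


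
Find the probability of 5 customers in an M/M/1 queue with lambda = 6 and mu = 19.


rho = 6/19; P(n) = (1-rho)*rho^n = (1-6/19)*(6/19)^5 = 0.0021

0.0021


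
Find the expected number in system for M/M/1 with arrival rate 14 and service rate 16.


rho = 14/16; L = rho/(1-rho) = 7.0

7.0


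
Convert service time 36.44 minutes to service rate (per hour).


mu = 60 / avg_service_time = 60 / 36.44 = 1.65 per hour

1.65 per hour


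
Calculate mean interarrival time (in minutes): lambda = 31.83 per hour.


Mean interarrival time = 60/lambda = 60/31.83 = 1.89 minutes

1.89 minutes


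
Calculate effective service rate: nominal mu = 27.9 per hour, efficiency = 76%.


Effective rate = mu * efficiency = 27.9 * 0.76 = 21.2 per hour

21.2 per hour


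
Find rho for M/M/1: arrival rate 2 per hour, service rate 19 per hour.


rho = lambda/mu = 2/19 = 0.1053

0.1053


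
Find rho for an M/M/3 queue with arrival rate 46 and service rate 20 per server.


rho = lambda/(c*mu) = 46/(3*20) = 0.7667

0.7667


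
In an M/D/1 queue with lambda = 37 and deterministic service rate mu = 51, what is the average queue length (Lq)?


M/D/1: Lq = rho^2 / (2*(1-rho)) where rho = 37/51; Lq = 0.96

0.96


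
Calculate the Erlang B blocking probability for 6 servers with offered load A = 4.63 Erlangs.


B(N,A) = (A^N/N!) / sum(A^k/k!, k=0..N) with N=6, A=4.63 = 0.164

0.164


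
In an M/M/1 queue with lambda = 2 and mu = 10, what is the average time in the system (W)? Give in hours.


W = 1/(mu - lambda) = 1/(10 - 2) = 0.125 hours

0.125 hours


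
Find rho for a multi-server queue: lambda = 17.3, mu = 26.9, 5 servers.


rho = lambda / (c * mu) = 17.3 / (5 * 26.9) = 0.1286

0.1286


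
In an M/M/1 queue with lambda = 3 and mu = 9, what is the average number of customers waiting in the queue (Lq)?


rho = 3/9; Lq = rho^2/(1-rho) = 0.17

0.17


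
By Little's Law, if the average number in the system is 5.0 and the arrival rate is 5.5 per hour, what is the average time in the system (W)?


W = L / lambda = 5.0 / 5.5 = 0.9091 hours

0.9091 hours


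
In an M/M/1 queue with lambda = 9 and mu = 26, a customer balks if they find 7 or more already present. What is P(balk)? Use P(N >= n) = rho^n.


P(N >= 7) = rho^7 = (9/26)^7 = 0.0006

0.0006


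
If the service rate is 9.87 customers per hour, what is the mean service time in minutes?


Mean service time = 60/mu = 60/9.87 = 6.08 minutes

6.08 minutes


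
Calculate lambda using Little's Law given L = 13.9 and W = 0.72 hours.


lambda = L / W = 13.9 / 0.72 = 19.31 per hour

19.31 per hour


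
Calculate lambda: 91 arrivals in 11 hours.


lambda = total arrivals / time = 91 / 11 = 8.27 per hour

8.27 per hour


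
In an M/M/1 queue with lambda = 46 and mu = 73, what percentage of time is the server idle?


Idle fraction = (1 - rho) * 100 = (1 - 46/73) * 100 = 37.0%

37.0%


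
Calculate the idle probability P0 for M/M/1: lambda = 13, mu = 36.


P0 = 1 - rho = 1 - 13/36 = 0.6389

0.6389


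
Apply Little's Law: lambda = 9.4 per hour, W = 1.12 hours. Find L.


L = lambda * W = 9.4 * 1.12 = 10.53

10.53


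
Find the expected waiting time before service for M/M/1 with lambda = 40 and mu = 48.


rho = 40/48; Wq = rho/(mu - lambda) = 0.1042 hours

0.1042 hours


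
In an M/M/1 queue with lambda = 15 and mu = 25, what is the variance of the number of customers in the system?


rho = 15/25; Var(N) = rho/(1-rho)^2 = 3.75

3.75


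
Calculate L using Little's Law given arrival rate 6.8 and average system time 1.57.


L = lambda * W = 6.8 * 1.57 = 10.68

10.68


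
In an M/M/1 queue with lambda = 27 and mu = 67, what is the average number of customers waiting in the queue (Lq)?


rho = 27/67; Lq = rho^2/(1-rho) = 0.27

0.27


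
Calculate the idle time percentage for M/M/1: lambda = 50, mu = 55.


Idle fraction = (1 - rho) * 100 = (1 - 50/55) * 100 = 9.1%

9.1%


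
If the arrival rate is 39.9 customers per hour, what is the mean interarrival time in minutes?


Mean interarrival time = 60/lambda = 60/39.9 = 1.5 minutes

1.5 minutes


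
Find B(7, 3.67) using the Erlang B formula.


B(N,A) = (A^N/N!) / sum(A^k/k!, k=0..N) with N=7, A=3.67 = 0.0469

0.0469


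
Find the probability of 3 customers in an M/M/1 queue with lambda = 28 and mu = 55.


rho = 28/55; P(n) = (1-rho)*rho^n = (1-28/55)*(28/55)^3 = 0.0648

0.0648


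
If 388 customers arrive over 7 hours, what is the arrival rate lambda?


lambda = total arrivals / time = 388 / 7 = 55.43 per hour

55.43 per hour


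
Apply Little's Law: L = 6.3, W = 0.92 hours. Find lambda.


lambda = L / W = 6.3 / 0.92 = 6.85 per hour

6.85 per hour


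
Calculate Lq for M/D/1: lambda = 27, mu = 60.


M/D/1: Lq = rho^2 / (2*(1-rho)) where rho = 27/60; Lq = 0.18

0.18


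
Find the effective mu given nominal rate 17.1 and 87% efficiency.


Effective rate = mu * efficiency = 17.1 * 0.87 = 14.88 per hour

14.88 per hour


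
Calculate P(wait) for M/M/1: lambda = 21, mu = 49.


P(wait) = rho = lambda/mu = 21/49 = 0.4286

0.4286


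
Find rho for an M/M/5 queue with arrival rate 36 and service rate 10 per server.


rho = lambda/(c*mu) = 36/(5*10) = 0.72

0.72


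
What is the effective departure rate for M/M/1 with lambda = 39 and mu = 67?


For a stable queue (lambda < mu), throughput = lambda = 39 per hour

39 per hour


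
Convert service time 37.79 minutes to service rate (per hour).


mu = 60 / avg_service_time = 60 / 37.79 = 1.59 per hour

1.59 per hour


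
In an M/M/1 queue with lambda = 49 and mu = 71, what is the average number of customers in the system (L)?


rho = 49/71; L = rho/(1-rho) = 2.23

2.23


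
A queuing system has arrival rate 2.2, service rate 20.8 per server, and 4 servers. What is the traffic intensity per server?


rho = lambda / (c * mu) = 2.2 / (4 * 20.8) = 0.0264

0.0264


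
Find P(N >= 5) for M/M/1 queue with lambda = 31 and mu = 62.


P(N >= 5) = rho^5 = (31/62)^5 = 0.0313

0.0313


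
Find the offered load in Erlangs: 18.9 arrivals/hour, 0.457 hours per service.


Offered load a = lambda * E[S] = 18.9 * 0.457 = 8.64 Erlangs

8.64 Erlangs


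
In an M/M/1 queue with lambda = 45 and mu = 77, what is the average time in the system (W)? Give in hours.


W = 1/(mu - lambda) = 1/(77 - 45) = 0.0313 hours

0.0313 hours


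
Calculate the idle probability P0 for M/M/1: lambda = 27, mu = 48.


P0 = 1 - rho = 1 - 27/48 = 0.4375

0.4375


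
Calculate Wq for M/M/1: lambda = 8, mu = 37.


rho = 8/37; Wq = rho/(mu - lambda) = 0.0075 hours

0.0075 hours


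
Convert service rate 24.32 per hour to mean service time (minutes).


Mean service time = 60/mu = 60/24.32 = 2.47 minutes

2.47 minutes


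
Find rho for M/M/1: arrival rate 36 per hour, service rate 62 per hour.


rho = lambda/mu = 36/62 = 0.5806

0.5806


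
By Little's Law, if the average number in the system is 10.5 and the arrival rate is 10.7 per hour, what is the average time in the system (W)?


W = L / lambda = 10.5 / 10.7 = 0.9813 hours

0.9813 hours


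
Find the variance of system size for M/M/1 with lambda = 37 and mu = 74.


rho = 37/74; Var(N) = rho/(1-rho)^2 = 2.0

2.0


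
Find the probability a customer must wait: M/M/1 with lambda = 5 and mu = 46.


P(wait) = rho = lambda/mu = 5/46 = 0.1087

0.1087


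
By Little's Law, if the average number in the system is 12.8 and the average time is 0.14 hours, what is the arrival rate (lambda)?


lambda = L / W = 12.8 / 0.14 = 91.43 per hour

91.43 per hour


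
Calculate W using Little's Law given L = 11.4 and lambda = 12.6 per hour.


W = L / lambda = 11.4 / 12.6 = 0.9048 hours

0.9048 hours


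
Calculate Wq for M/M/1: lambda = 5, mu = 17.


rho = 5/17; Wq = rho/(mu - lambda) = 0.0245 hours

0.0245 hours


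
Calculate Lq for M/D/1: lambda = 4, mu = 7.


M/D/1: Lq = rho^2 / (2*(1-rho)) where rho = 4/7; Lq = 0.38

0.38


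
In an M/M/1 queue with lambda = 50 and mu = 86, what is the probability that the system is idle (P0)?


P0 = 1 - rho = 1 - 50/86 = 0.4186

0.4186


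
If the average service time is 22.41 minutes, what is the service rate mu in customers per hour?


mu = 60 / avg_service_time = 60 / 22.41 = 2.68 per hour

2.68 per hour


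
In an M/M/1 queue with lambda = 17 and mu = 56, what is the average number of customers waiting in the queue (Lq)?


rho = 17/56; Lq = rho^2/(1-rho) = 0.13

0.13


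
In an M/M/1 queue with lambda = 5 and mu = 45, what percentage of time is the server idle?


Idle fraction = (1 - rho) * 100 = (1 - 5/45) * 100 = 88.9%

88.9%


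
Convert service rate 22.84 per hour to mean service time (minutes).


Mean service time = 60/mu = 60/22.84 = 2.63 minutes

2.63 minutes


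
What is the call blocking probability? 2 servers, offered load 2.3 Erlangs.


B(N,A) = (A^N/N!) / sum(A^k/k!, k=0..N) with N=2, A=2.3 = 0.4449

0.4449


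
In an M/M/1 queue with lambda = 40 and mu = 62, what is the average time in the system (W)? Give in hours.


W = 1/(mu - lambda) = 1/(62 - 40) = 0.0455 hours

0.0455 hours


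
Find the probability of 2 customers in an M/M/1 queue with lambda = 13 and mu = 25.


rho = 13/25; P(n) = (1-rho)*rho^n = (1-13/25)*(13/25)^2 = 0.1298

0.1298


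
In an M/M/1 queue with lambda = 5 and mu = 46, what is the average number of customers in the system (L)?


rho = 5/46; L = rho/(1-rho) = 0.12

0.12


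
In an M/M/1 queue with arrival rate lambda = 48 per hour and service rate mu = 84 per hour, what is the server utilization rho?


rho = lambda/mu = 48/84 = 0.5714

0.5714


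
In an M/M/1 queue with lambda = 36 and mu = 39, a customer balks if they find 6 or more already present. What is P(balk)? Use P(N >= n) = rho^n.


P(N >= 6) = rho^6 = (36/39)^6 = 0.6186

0.6186


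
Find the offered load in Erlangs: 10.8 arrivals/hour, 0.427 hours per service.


Offered load a = lambda * E[S] = 10.8 * 0.427 = 4.61 Erlangs

4.61 Erlangs


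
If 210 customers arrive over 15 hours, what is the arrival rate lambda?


lambda = total arrivals / time = 210 / 15 = 14.0 per hour

14.0 per hour


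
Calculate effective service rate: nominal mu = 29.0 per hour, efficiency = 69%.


Effective rate = mu * efficiency = 29.0 * 0.69 = 20.01 per hour

20.01 per hour


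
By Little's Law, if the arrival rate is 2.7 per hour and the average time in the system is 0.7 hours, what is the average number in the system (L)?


L = lambda * W = 2.7 * 0.7 = 1.89

1.89


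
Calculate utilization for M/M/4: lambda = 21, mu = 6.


rho = lambda/(c*mu) = 21/(4*6) = 0.875

0.875


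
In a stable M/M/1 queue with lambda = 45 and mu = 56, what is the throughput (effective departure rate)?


For a stable queue (lambda < mu), throughput = lambda = 45 per hour

45 per hour


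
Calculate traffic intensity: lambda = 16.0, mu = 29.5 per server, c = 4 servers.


rho = lambda / (c * mu) = 16.0 / (4 * 29.5) = 0.1356

0.1356


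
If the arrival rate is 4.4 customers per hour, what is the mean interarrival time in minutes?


Mean interarrival time = 60/lambda = 60/4.4 = 13.64 minutes

13.64 minutes


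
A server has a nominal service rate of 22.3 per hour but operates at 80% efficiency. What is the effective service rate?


Effective rate = mu * efficiency = 22.3 * 0.8 = 17.84 per hour

17.84 per hour


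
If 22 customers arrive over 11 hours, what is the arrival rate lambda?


lambda = total arrivals / time = 22 / 11 = 2.0 per hour

2.0 per hour


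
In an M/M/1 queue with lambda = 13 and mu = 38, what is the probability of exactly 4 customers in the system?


rho = 13/38; P(n) = (1-rho)*rho^n = (1-13/38)*(13/38)^4 = 0.009

0.009


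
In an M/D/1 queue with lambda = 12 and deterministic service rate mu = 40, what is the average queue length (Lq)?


M/D/1: Lq = rho^2 / (2*(1-rho)) where rho = 12/40; Lq = 0.06

0.06


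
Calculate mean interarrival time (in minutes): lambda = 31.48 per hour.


Mean interarrival time = 60/lambda = 60/31.48 = 1.91 minutes

1.91 minutes


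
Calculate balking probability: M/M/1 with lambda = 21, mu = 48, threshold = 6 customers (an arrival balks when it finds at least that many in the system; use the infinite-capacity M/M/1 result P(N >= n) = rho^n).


P(N >= 6) = rho^6 = (21/48)^6 = 0.007

0.007


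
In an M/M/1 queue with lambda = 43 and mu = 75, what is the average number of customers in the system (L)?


rho = 43/75; L = rho/(1-rho) = 1.34

1.34


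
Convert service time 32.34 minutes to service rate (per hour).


mu = 60 / avg_service_time = 60 / 32.34 = 1.86 per hour

1.86 per hour


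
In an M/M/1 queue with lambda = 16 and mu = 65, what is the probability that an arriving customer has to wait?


P(wait) = rho = lambda/mu = 16/65 = 0.2462

0.2462


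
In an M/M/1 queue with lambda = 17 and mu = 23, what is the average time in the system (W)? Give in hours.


W = 1/(mu - lambda) = 1/(23 - 17) = 0.1667 hours

0.1667 hours


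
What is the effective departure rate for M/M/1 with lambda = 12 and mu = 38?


For a stable queue (lambda < mu), throughput = lambda = 12 per hour

12 per hour


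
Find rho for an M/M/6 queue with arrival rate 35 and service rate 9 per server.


rho = lambda/(c*mu) = 35/(6*9) = 0.6481

0.6481


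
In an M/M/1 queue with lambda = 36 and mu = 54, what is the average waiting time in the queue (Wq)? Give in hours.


rho = 36/54; Wq = rho/(mu - lambda) = 0.037 hours

0.037 hours


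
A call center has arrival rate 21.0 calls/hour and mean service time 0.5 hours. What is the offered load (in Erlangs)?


Offered load a = lambda * E[S] = 21.0 * 0.5 = 10.5 Erlangs

10.5 Erlangs


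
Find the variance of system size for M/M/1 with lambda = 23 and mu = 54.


rho = 23/54; Var(N) = rho/(1-rho)^2 = 1.29

1.29


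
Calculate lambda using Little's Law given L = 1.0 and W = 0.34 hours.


lambda = L / W = 1.0 / 0.34 = 2.94 per hour

2.94 per hour


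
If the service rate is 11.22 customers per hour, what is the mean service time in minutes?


Mean service time = 60/mu = 60/11.22 = 5.35 minutes

5.35 minutes


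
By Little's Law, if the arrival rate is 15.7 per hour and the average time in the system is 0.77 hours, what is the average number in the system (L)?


L = lambda * W = 15.7 * 0.77 = 12.09

12.09


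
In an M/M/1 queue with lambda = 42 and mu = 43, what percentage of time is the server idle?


Idle fraction = (1 - rho) * 100 = (1 - 42/43) * 100 = 2.3%

2.3%


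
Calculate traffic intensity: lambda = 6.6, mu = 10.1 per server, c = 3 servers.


rho = lambda / (c * mu) = 6.6 / (3 * 10.1) = 0.2178

0.2178


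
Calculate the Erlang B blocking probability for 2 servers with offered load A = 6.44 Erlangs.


B(N,A) = (A^N/N!) / sum(A^k/k!, k=0..N) with N=2, A=6.44 = 0.736

0.736


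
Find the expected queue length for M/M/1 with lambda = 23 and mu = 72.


rho = 23/72; Lq = rho^2/(1-rho) = 0.15

0.15


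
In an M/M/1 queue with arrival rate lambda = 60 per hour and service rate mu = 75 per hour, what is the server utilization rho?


rho = lambda/mu = 60/75 = 0.8

0.8


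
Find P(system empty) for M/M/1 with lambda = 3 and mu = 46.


P0 = 1 - rho = 1 - 3/46 = 0.9348

0.9348


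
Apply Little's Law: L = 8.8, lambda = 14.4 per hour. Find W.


W = L / lambda = 8.8 / 14.4 = 0.6111 hours

0.6111 hours


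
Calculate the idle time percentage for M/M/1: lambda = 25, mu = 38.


Idle fraction = (1 - rho) * 100 = (1 - 25/38) * 100 = 34.2%

34.2%


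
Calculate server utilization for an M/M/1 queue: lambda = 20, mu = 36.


rho = lambda/mu = 20/36 = 0.5556

0.5556


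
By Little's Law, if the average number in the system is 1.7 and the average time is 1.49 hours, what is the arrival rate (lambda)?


lambda = L / W = 1.7 / 1.49 = 1.14 per hour

1.14 per hour


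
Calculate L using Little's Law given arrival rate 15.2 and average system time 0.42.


L = lambda * W = 15.2 * 0.42 = 6.38

6.38


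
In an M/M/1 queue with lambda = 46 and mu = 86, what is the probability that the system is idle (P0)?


P0 = 1 - rho = 1 - 46/86 = 0.4651

0.4651


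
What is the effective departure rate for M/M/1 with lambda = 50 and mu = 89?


For a stable queue (lambda < mu), throughput = lambda = 50 per hour

50 per hour


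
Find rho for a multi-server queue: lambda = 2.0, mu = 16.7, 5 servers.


rho = lambda / (c * mu) = 2.0 / (5 * 16.7) = 0.024

0.024


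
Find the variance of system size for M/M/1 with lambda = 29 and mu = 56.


rho = 29/56; Var(N) = rho/(1-rho)^2 = 2.23

2.23


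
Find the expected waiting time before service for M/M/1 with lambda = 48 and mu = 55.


rho = 48/55; Wq = rho/(mu - lambda) = 0.1247 hours

0.1247 hours


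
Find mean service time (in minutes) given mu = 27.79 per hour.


Mean service time = 60/mu = 60/27.79 = 2.16 minutes

2.16 minutes


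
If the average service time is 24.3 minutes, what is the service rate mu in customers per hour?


mu = 60 / avg_service_time = 60 / 24.3 = 2.47 per hour

2.47 per hour


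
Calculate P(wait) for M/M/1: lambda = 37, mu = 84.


P(wait) = rho = lambda/mu = 37/84 = 0.4405

0.4405


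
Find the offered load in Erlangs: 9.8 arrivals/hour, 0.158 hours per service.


Offered load a = lambda * E[S] = 9.8 * 0.158 = 1.55 Erlangs

1.55 Erlangs


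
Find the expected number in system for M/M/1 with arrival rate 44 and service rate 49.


rho = 44/49; L = rho/(1-rho) = 8.8

8.8


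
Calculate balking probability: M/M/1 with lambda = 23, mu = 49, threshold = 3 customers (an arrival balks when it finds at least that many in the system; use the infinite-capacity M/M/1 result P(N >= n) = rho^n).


P(N >= 3) = rho^3 = (23/49)^3 = 0.1034

0.1034


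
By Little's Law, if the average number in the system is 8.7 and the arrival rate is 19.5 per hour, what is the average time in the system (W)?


W = L / lambda = 8.7 / 19.5 = 0.4462 hours

0.4462 hours


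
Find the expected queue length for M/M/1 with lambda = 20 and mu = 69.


rho = 20/69; Lq = rho^2/(1-rho) = 0.12

0.12


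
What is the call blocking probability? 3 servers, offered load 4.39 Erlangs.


B(N,A) = (A^N/N!) / sum(A^k/k!, k=0..N) with N=3, A=4.39 = 0.4841

0.4841


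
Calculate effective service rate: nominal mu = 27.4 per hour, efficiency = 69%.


Effective rate = mu * efficiency = 27.4 * 0.69 = 18.91 per hour

18.91 per hour


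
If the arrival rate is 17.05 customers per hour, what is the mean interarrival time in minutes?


Mean interarrival time = 60/lambda = 60/17.05 = 3.52 minutes

3.52 minutes


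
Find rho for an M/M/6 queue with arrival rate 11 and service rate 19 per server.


rho = lambda/(c*mu) = 11/(6*19) = 0.0965

0.0965


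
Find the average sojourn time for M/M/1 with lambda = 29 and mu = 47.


W = 1/(mu - lambda) = 1/(47 - 29) = 0.0556 hours

0.0556 hours


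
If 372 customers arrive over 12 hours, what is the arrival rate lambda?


lambda = total arrivals / time = 372 / 12 = 31.0 per hour

31.0 per hour


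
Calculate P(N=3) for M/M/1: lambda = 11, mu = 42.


rho = 11/42; P(n) = (1-rho)*rho^n = (1-11/42)*(11/42)^3 = 0.0133

0.0133


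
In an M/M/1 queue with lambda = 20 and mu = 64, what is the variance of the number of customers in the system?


rho = 20/64; Var(N) = rho/(1-rho)^2 = 0.66

0.66


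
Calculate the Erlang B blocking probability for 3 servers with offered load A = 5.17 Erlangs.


B(N,A) = (A^N/N!) / sum(A^k/k!, k=0..N) with N=3, A=5.17 = 0.5411

0.5411


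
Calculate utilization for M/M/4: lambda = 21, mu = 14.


rho = lambda/(c*mu) = 21/(4*14) = 0.375

0.375


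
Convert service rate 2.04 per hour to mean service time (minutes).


Mean service time = 60/mu = 60/2.04 = 29.41 minutes

29.41 minutes


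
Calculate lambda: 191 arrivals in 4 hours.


lambda = total arrivals / time = 191 / 4 = 47.75 per hour

47.75 per hour


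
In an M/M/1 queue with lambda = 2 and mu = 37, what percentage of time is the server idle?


Idle fraction = (1 - rho) * 100 = (1 - 2/37) * 100 = 94.6%

94.6%


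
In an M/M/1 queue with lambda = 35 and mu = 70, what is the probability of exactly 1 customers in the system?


rho = 35/70; P(n) = (1-rho)*rho^n = (1-35/70)*(35/70)^1 = 0.25

0.25


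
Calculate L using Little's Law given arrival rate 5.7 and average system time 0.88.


L = lambda * W = 5.7 * 0.88 = 5.02

5.02


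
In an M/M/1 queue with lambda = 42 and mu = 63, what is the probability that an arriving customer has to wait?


P(wait) = rho = lambda/mu = 42/63 = 0.6667

0.6667


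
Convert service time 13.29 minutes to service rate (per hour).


mu = 60 / avg_service_time = 60 / 13.29 = 4.51 per hour

4.51 per hour


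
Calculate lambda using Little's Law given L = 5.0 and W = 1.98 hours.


lambda = L / W = 5.0 / 1.98 = 2.53 per hour

2.53 per hour


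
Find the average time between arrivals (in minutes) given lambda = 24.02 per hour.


Mean interarrival time = 60/lambda = 60/24.02 = 2.5 minutes

2.5 minutes


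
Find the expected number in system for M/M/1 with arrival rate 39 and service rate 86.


rho = 39/86; L = rho/(1-rho) = 0.83

0.83


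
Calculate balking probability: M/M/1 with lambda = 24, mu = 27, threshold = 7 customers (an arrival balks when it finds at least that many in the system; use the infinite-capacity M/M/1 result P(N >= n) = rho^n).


P(N >= 7) = rho^7 = (24/27)^7 = 0.4385

0.4385


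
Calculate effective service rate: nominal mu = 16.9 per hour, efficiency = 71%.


Effective rate = mu * efficiency = 16.9 * 0.71 = 12.0 per hour

12.0 per hour


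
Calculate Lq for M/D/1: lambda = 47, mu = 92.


M/D/1: Lq = rho^2 / (2*(1-rho)) where rho = 47/92; Lq = 0.27

0.27


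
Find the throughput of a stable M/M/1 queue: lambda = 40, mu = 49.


For a stable queue (lambda < mu), throughput = lambda = 40 per hour

40 per hour


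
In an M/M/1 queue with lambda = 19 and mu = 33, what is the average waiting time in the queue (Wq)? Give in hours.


rho = 19/33; Wq = rho/(mu - lambda) = 0.0411 hours

0.0411 hours


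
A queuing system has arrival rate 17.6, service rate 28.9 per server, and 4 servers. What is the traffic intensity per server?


rho = lambda / (c * mu) = 17.6 / (4 * 28.9) = 0.1522

0.1522


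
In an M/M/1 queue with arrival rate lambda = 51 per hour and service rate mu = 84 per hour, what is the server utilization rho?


rho = lambda/mu = 51/84 = 0.6071

0.6071


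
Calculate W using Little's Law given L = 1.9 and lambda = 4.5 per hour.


W = L / lambda = 1.9 / 4.5 = 0.4222 hours

0.4222 hours


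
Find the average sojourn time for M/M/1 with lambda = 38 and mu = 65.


W = 1/(mu - lambda) = 1/(65 - 38) = 0.037 hours

0.037 hours


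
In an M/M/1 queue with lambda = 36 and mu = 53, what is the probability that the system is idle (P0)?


P0 = 1 - rho = 1 - 36/53 = 0.3208

0.3208


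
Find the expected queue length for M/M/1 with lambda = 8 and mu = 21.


rho = 8/21; Lq = rho^2/(1-rho) = 0.23

0.23


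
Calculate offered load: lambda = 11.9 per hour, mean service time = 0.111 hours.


Offered load a = lambda * E[S] = 11.9 * 0.111 = 1.32 Erlangs

1.32 Erlangs


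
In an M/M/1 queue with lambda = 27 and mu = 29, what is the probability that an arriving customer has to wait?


P(wait) = rho = lambda/mu = 27/29 = 0.931

0.931


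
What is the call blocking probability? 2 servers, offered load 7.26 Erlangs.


B(N,A) = (A^N/N!) / sum(A^k/k!, k=0..N) with N=2, A=7.26 = 0.7614

0.7614


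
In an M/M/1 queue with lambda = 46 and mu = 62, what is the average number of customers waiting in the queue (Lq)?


rho = 46/62; Lq = rho^2/(1-rho) = 2.13

2.13


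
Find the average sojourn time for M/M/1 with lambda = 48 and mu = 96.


W = 1/(mu - lambda) = 1/(96 - 48) = 0.0208 hours

0.0208 hours


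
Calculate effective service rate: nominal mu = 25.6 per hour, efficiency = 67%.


Effective rate = mu * efficiency = 25.6 * 0.67 = 17.15 per hour

17.15 per hour


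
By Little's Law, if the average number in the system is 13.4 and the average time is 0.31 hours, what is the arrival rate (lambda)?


lambda = L / W = 13.4 / 0.31 = 43.23 per hour

43.23 per hour


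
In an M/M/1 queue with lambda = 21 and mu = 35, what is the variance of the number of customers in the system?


rho = 21/35; Var(N) = rho/(1-rho)^2 = 3.75

3.75


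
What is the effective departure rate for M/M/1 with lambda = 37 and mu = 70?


For a stable queue (lambda < mu), throughput = lambda = 37 per hour

37 per hour


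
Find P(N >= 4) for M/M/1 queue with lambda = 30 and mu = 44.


P(N >= 4) = rho^4 = (30/44)^4 = 0.2161

0.2161


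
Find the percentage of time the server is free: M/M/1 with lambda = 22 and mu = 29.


Idle fraction = (1 - rho) * 100 = (1 - 22/29) * 100 = 24.1%

24.1%


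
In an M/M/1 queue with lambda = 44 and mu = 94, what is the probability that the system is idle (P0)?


P0 = 1 - rho = 1 - 44/94 = 0.5319

0.5319


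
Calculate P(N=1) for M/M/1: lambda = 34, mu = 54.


rho = 34/54; P(n) = (1-rho)*rho^n = (1-34/54)*(34/54)^1 = 0.2332

0.2332


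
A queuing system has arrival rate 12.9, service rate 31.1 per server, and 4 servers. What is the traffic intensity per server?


rho = lambda / (c * mu) = 12.9 / (4 * 31.1) = 0.1037

0.1037


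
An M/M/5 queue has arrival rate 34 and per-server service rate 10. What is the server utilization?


rho = lambda/(c*mu) = 34/(5*10) = 0.68

0.68


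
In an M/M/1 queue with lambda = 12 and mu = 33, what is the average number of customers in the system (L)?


rho = 12/33; L = rho/(1-rho) = 0.57

0.57


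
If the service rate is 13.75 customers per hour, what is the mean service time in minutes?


Mean service time = 60/mu = 60/13.75 = 4.36 minutes

4.36 minutes


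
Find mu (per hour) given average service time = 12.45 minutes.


mu = 60 / avg_service_time = 60 / 12.45 = 4.82 per hour

4.82 per hour


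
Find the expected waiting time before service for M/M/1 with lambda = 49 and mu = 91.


rho = 49/91; Wq = rho/(mu - lambda) = 0.0128 hours

0.0128 hours


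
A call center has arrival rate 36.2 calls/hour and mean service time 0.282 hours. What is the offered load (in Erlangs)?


Offered load a = lambda * E[S] = 36.2 * 0.282 = 10.21 Erlangs

10.21 Erlangs


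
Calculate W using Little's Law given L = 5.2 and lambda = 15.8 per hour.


W = L / lambda = 5.2 / 15.8 = 0.3291 hours

0.3291 hours


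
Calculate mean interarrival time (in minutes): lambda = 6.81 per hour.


Mean interarrival time = 60/lambda = 60/6.81 = 8.81 minutes

8.81 minutes


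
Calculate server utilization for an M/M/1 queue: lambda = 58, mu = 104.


rho = lambda/mu = 58/104 = 0.5577

0.5577


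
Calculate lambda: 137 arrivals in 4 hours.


lambda = total arrivals / time = 137 / 4 = 34.25 per hour

34.25 per hour


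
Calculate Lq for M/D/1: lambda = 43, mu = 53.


M/D/1: Lq = rho^2 / (2*(1-rho)) where rho = 43/53; Lq = 1.74

1.74


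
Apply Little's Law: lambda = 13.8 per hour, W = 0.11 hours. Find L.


L = lambda * W = 13.8 * 0.11 = 1.52

1.52


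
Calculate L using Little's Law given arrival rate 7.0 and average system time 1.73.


L = lambda * W = 7.0 * 1.73 = 12.11

12.11


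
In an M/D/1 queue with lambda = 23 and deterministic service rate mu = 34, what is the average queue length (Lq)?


M/D/1: Lq = rho^2 / (2*(1-rho)) where rho = 23/34; Lq = 0.71

0.71


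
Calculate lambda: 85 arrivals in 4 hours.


lambda = total arrivals / time = 85 / 4 = 21.25 per hour

21.25 per hour


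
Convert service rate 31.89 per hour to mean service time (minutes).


Mean service time = 60/mu = 60/31.89 = 1.88 minutes

1.88 minutes


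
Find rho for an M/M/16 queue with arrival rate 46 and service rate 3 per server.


rho = lambda/(c*mu) = 46/(16*3) = 0.9583

0.9583


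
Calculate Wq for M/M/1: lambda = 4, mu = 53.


rho = 4/53; Wq = rho/(mu - lambda) = 0.0015 hours

0.0015 hours


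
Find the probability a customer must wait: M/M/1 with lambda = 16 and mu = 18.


P(wait) = rho = lambda/mu = 16/18 = 0.8889

0.8889


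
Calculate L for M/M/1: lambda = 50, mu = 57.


rho = 50/57; L = rho/(1-rho) = 7.14

7.14


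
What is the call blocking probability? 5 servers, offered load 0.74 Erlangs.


B(N,A) = (A^N/N!) / sum(A^k/k!, k=0..N) with N=5, A=0.74 = 0.0009

0.0009


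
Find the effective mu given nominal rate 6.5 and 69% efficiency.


Effective rate = mu * efficiency = 6.5 * 0.69 = 4.49 per hour

4.49 per hour


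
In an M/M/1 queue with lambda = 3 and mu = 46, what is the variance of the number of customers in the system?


rho = 3/46; Var(N) = rho/(1-rho)^2 = 0.07

0.07


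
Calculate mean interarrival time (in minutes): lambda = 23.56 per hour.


Mean interarrival time = 60/lambda = 60/23.56 = 2.55 minutes

2.55 minutes


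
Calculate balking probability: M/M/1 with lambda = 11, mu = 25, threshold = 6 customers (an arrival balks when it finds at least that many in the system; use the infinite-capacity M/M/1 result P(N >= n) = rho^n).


P(N >= 6) = rho^6 = (11/25)^6 = 0.0073

0.0073


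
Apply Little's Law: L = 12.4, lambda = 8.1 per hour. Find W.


W = L / lambda = 12.4 / 8.1 = 1.5309 hours

1.5309 hours


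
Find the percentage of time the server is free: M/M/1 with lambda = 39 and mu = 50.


Idle fraction = (1 - rho) * 100 = (1 - 39/50) * 100 = 22.0%

22.0%


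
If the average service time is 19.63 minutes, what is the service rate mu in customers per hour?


mu = 60 / avg_service_time = 60 / 19.63 = 3.06 per hour

3.06 per hour


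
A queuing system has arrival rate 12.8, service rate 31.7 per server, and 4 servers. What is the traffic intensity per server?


rho = lambda / (c * mu) = 12.8 / (4 * 31.7) = 0.1009

0.1009


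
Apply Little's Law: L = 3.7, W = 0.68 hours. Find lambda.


lambda = L / W = 3.7 / 0.68 = 5.44 per hour

5.44 per hour


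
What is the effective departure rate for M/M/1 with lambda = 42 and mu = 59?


For a stable queue (lambda < mu), throughput = lambda = 42 per hour

42 per hour


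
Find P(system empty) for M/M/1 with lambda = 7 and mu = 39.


P0 = 1 - rho = 1 - 7/39 = 0.8205

0.8205


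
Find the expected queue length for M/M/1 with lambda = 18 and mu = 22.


rho = 18/22; Lq = rho^2/(1-rho) = 3.68

3.68


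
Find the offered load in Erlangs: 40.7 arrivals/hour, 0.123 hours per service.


Offered load a = lambda * E[S] = 40.7 * 0.123 = 5.01 Erlangs

5.01 Erlangs


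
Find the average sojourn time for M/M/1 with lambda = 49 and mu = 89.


W = 1/(mu - lambda) = 1/(89 - 49) = 0.025 hours

0.025 hours


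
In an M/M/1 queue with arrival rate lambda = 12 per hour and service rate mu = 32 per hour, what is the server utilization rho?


rho = lambda/mu = 12/32 = 0.375

0.375


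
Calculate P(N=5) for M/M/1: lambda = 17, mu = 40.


rho = 17/40; P(n) = (1-rho)*rho^n = (1-17/40)*(17/40)^5 = 0.008

0.008


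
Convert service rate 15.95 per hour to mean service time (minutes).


Mean service time = 60/mu = 60/15.95 = 3.76 minutes

3.76 minutes


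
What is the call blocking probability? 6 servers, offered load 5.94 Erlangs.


B(N,A) = (A^N/N!) / sum(A^k/k!, k=0..N) with N=6, A=5.94 = 0.2607

0.2607


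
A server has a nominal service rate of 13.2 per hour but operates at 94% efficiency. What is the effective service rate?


Effective rate = mu * efficiency = 13.2 * 0.94 = 12.41 per hour

12.41 per hour


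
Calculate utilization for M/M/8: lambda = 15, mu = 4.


rho = lambda/(c*mu) = 15/(8*4) = 0.4688

0.4688


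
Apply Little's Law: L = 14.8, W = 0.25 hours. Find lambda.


lambda = L / W = 14.8 / 0.25 = 59.2 per hour

59.2 per hour


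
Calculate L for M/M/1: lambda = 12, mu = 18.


rho = 12/18; L = rho/(1-rho) = 2.0

2.0


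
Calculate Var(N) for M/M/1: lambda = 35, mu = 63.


rho = 35/63; Var(N) = rho/(1-rho)^2 = 2.81

2.81


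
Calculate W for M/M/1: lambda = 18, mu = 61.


W = 1/(mu - lambda) = 1/(61 - 18) = 0.0233 hours

0.0233 hours


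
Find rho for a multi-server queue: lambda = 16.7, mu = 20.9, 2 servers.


rho = lambda / (c * mu) = 16.7 / (2 * 20.9) = 0.3995

0.3995


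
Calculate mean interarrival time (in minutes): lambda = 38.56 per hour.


Mean interarrival time = 60/lambda = 60/38.56 = 1.56 minutes

1.56 minutes


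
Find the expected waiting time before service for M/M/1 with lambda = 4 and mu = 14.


rho = 4/14; Wq = rho/(mu - lambda) = 0.0286 hours

0.0286 hours


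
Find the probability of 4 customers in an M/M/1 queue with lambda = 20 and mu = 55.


rho = 20/55; P(n) = (1-rho)*rho^n = (1-20/55)*(20/55)^4 = 0.0111

0.0111


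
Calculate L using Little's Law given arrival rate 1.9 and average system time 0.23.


L = lambda * W = 1.9 * 0.23 = 0.44

0.44


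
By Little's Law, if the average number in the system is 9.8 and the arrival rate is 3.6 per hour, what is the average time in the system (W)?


W = L / lambda = 9.8 / 3.6 = 2.7222 hours

2.7222 hours


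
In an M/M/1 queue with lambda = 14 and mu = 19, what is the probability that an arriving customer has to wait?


P(wait) = rho = lambda/mu = 14/19 = 0.7368

0.7368


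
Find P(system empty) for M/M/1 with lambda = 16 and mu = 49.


P0 = 1 - rho = 1 - 16/49 = 0.6735

0.6735


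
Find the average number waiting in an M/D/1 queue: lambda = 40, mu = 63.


M/D/1: Lq = rho^2 / (2*(1-rho)) where rho = 40/63; Lq = 0.55

0.55


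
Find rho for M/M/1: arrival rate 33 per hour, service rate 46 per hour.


rho = lambda/mu = 33/46 = 0.7174

0.7174


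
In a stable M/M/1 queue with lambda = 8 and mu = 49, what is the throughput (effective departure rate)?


For a stable queue (lambda < mu), throughput = lambda = 8 per hour

8 per hour


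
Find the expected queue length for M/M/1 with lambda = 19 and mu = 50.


rho = 19/50; Lq = rho^2/(1-rho) = 0.23

0.23


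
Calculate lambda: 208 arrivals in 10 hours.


lambda = total arrivals / time = 208 / 10 = 20.8 per hour

20.8 per hour


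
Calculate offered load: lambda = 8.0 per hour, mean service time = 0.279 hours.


Offered load a = lambda * E[S] = 8.0 * 0.279 = 2.23 Erlangs

2.23 Erlangs


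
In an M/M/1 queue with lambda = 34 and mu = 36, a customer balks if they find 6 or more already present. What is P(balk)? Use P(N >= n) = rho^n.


P(N >= 6) = rho^6 = (34/36)^6 = 0.7097

0.7097


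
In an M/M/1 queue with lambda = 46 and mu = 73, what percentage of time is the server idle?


Idle fraction = (1 - rho) * 100 = (1 - 46/73) * 100 = 37.0%

37.0%


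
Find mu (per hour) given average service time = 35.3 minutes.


mu = 60 / avg_service_time = 60 / 35.3 = 1.7 per hour

1.7 per hour


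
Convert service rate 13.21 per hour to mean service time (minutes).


Mean service time = 60/mu = 60/13.21 = 4.54 minutes

4.54 minutes


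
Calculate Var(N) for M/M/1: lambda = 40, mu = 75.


rho = 40/75; Var(N) = rho/(1-rho)^2 = 2.45

2.45


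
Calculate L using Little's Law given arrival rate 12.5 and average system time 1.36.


L = lambda * W = 12.5 * 1.36 = 17.0

17.0
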